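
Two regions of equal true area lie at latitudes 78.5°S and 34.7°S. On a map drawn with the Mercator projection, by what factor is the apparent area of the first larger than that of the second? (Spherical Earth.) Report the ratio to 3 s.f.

17.0

Mercator areal scale is sec²φ.
At 78.5°: sec²(78.5°) = 1/0.1994² = 25.16.
At 34.7°: sec²(34.7°) = 1/0.8221² = 1.479.
Ratio = 25.16/1.479 = cos²(34.7°)/cos²(78.5°) ≈ 17.0.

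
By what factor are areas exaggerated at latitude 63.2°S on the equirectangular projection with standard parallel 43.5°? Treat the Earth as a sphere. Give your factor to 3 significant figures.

1.61

With standard parallel φ₀ = 43.5°, the equirectangular projection gives x = Rλ cos φ₀, y = Rφ, so h = 1 and k = cos 43.5° / cos φ.
Areal scale = h·k = 1 × cos φ₀ / cos φ; at 63.2°, h = 1.000, k = 1.609, so h·k = 1.609.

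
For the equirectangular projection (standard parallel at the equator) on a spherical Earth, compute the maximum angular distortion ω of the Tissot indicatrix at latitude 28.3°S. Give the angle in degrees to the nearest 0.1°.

For the equirectangular projection with φ₀ = 0 (plate carrée), h = 1 along meridians and k = sec φ along parallels.
At 28.3°: h = 1.000, k = 1.136; principal scales a = 1.136, b = 1.000.
sin(ω/2) = (a − b)/(a + b) = 0.1357/2.136 = 0.06356, so ω = 2 arcsin(0.06356) ≈ 7.3°.

7.3°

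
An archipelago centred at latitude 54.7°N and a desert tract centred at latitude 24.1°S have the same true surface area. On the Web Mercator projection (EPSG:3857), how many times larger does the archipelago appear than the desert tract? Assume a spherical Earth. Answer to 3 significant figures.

2.50

Mercator areal scale is sec²φ.
At 54.7°: sec²(54.7°) = 1/0.5779² = 2.995.
At 24.1°: sec²(24.1°) = 1/0.9128² = 1.200.
Ratio = 2.995/1.200 = cos²(24.1°)/cos²(54.7°) ≈ 2.50.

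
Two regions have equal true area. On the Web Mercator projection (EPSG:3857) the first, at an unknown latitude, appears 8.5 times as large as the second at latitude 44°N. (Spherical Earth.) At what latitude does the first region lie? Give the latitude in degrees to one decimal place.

75.7°

Mercator areal scale is sec²φ, so apparent-area ratio = sec²φ₁ / sec²φ₂ = cos²φ₂ / cos²φ₁.
cos²φ₂ / cos²φ₁ = 8.5  ⇒  cos φ₁ = cos 44° / √8.5 = 0.7193/2.915 = 0.2467.
φ₁ = arccos(0.2467) ≈ 75.7°.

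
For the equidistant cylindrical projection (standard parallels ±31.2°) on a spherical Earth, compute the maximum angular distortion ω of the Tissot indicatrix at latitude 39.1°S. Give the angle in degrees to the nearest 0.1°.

5.6°

In the equirectangular projection with standard parallel φ₀ = 31.2° (x = Rλ cos φ₀, y = Rφ), meridians are true-scale (h = 1) and the parallel scale is k = cos φ₀ / cos φ.
At 39.1°: h = 1.000, k = 1.102; principal scales a = 1.102, b = 1.000.
sin(ω/2) = (a − b)/(a + b) = 0.1022/2.102 = 0.04862, so ω = 2 arcsin(0.04862) ≈ 5.6°.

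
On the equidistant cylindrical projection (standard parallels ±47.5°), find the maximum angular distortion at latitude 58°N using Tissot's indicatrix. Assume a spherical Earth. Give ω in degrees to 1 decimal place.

In the equirectangular projection with standard parallel φ₀ = 47.5° (x = Rλ cos φ₀, y = Rφ), meridians are true-scale (h = 1) and the parallel scale is k = cos φ₀ / cos φ.
At 58°: h = 1.000, k = 1.275; principal scales a = 1.275, b = 1.000.
sin(ω/2) = (a − b)/(a + b) = 0.2749/2.275 = 0.1208, so ω = 2 arcsin(0.1208) ≈ 13.9°.

13.9°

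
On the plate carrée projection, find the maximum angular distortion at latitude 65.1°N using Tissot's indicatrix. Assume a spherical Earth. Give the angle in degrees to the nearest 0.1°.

For the equirectangular projection with φ₀ = 0 (plate carrée), h = 1 along meridians and k = sec φ along parallels.
At 65.1°: h = 1.000, k = 2.375; principal scales a = 2.375, b = 1.000.
sin(ω/2) = (a − b)/(a + b) = 1.375/3.375 = 0.4074, so ω = 2 arcsin(0.4074) ≈ 48.1°.

48.1°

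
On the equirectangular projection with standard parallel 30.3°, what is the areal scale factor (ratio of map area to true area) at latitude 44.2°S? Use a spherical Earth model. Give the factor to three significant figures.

The equidistant cylindrical projection with φ₀ = 30.3° has h = 1 (meridians true) and k = cos φ₀ / cos φ along parallels.
Areal scale = h·k = 1 × cos φ₀ / cos φ; at 44.2°, h = 1.000, k = 1.204, so h·k = 1.204.

1.20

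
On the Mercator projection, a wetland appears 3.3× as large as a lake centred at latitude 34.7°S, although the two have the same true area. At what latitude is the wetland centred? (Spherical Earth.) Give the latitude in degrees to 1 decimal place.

Mercator areal scale is sec²φ, so apparent-area ratio = sec²φ₁ / sec²φ₂ = cos²φ₂ / cos²φ₁.
cos²φ₂ / cos²φ₁ = 3.3  ⇒  cos φ₁ = cos 34.7° / √3.3 = 0.8221/1.817 = 0.4526.
φ₁ = arccos(0.4526) ≈ 63.1°.

63.1°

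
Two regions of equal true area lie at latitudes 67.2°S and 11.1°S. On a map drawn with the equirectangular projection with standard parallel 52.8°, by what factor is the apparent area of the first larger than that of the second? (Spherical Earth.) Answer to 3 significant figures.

2.53

With standard parallel φ₀ = 52.8°, the equirectangular projection gives x = Rλ cos φ₀, y = Rφ, so h = 1 and k = cos 52.8° / cos φ.
Areal scale at 67.2°: h·k = 1.000 × 1.560 = 1.560.
Areal scale at 11.1°: h·k = 1.000 × 0.6161 = 0.6161.
Ratio = 1.560/0.6161 ≈ 2.53.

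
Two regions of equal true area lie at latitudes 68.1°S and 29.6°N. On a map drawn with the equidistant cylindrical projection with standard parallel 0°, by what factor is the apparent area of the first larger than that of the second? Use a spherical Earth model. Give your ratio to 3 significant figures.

For the equirectangular projection with φ₀ = 0 (plate carrée), h = 1 along meridians and k = sec φ along parallels.
Areal scale at 68.1°: h·k = 1.000 × 2.681 = 2.681.
Areal scale at 29.6°: h·k = 1.000 × 1.150 = 1.150.
Ratio = 2.681/1.150 ≈ 2.33.

2.33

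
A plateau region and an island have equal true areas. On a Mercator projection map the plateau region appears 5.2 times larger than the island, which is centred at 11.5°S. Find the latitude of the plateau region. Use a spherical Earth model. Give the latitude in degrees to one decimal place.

On Mercator, (apparent₁)/(apparent₂) = sec²φ₁ / sec²φ₂ when true areas are equal.
cos²φ₂ / cos²φ₁ = 5.2  ⇒  cos φ₁ = cos 11.5° / √5.2 = 0.9799/2.280 = 0.4297.
φ₁ = arccos(0.4297) ≈ 64.5°.

64.5°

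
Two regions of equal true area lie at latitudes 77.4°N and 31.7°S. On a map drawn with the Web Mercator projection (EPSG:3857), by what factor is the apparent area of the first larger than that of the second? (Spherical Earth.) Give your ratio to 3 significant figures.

15.2

Mercator is conformal with k = sec φ, so areal scale = k² = sec²φ.
At 77.4°: sec²(77.4°) = 1/0.2181² = 21.01.
At 31.7°: sec²(31.7°) = 1/0.8508² = 1.381.
Ratio = 21.01/1.381 = cos²(31.7°)/cos²(77.4°) ≈ 15.2.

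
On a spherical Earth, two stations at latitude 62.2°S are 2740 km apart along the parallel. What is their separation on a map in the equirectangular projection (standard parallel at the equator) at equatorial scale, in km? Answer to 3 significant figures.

5870 km

In the plate carrée (x = Rλ, y = Rφ), meridians are true-scale (h = 1) and parallels are stretched by k = sec φ.
Along the parallel, k = sec 62.2° = 1/0.4664 = 2.144.
Map distance = 2740 × 2.144 ≈ 5870 km.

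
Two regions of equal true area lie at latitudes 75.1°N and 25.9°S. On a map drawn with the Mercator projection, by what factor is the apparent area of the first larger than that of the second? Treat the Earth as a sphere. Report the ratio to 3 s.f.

On Mercator, area is exaggerated by sec²φ = 1/cos²φ.
At 75.1°: sec²(75.1°) = 1/0.2571² = 15.12.
At 25.9°: sec²(25.9°) = 1/0.8996² = 1.236.
Ratio = 15.12/1.236 = cos²(25.9°)/cos²(75.1°) ≈ 12.2.

12.2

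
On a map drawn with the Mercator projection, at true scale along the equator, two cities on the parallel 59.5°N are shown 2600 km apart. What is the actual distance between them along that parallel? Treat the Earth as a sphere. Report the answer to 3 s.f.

1320 km

Mercator is conformal, so the point scale is isotropic: h = k = sec φ = 1/cos φ.
Along the parallel at 59.5°, map distances are exaggerated by k = sec 59.5° = 1.970.
True distance = 2600 / 1.970 = 2600 × cos 59.5° ≈ 1320 km.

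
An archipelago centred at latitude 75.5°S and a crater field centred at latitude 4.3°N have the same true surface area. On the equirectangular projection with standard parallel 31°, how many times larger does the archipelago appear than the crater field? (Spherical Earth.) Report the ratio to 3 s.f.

The equidistant cylindrical projection with φ₀ = 31° has h = 1 (meridians true) and k = cos φ₀ / cos φ along parallels.
Areal scale at 75.5°: h·k = 1.000 × 3.423 = 3.423.
Areal scale at 4.3°: h·k = 1.000 × 0.8596 = 0.8596.
Ratio = 3.423/0.8596 ≈ 3.98.

3.98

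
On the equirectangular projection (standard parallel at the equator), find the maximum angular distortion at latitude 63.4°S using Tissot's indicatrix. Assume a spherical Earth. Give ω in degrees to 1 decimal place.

In the plate carrée (x = Rλ, y = Rφ), meridians are true-scale (h = 1) and parallels are stretched by k = sec φ.
At 63.4°: h = 1.000, k = 2.233; principal scales a = 2.233, b = 1.000.
sin(ω/2) = (a − b)/(a + b) = 1.233/3.233 = 0.3814, so ω = 2 arcsin(0.3814) ≈ 44.8°.

44.8°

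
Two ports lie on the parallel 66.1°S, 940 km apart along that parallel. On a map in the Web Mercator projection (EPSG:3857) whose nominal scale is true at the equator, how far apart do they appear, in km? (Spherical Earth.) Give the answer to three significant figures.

2320 km

The Mercator projection is conformal; its linear scale factor is the same in every direction and equals sec φ = 1/cos φ.
Along the parallel, k = sec 66.1° = 1/0.4051 = 2.468.
Map distance = 940 × 2.468 ≈ 2320 km.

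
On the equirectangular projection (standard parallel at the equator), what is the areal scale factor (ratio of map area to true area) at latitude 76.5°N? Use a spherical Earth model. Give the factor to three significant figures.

For the equirectangular projection with φ₀ = 0 (plate carrée), h = 1 along meridians and k = sec φ along parallels.
Areal scale = h·k = 1 × sec φ; at 76.5°, h = 1.000, k = 4.284, so h·k = 4.284.

4.28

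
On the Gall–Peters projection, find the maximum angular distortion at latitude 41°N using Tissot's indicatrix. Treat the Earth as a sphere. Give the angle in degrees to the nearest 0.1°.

7.5°

The Gall–Peters projection is cylindrical equal-area with φ₀ = 45°. Cylindrical equal-area (φ₀ = 45°): h = cos φ / cos 45° along meridians, k = cos 45° / cos φ along parallels; h·k = 1.
At 41°: h = 1.067, k = 0.9369; principal scales a = 1.067, b = 0.9369.
sin(ω/2) = (a − b)/(a + b) = 0.1304/2.004 = 0.06506, so ω = 2 arcsin(0.06506) ≈ 7.5°.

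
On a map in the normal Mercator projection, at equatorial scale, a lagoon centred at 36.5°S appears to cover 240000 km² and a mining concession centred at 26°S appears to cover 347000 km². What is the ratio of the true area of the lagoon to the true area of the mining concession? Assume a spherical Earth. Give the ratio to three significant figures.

Mercator's areal exaggeration is sec²φ; hence true area = (apparent area) · cos²φ.
True area of lagoon: 240000 × cos²(36.5°) = 240000 × 0.6462 = 155100 km².
True area of mining concession: 347000 × cos²(26°) = 347000 × 0.8078 = 280300 km².
Ratio = 155100 / 280300 ≈ 0.553.

0.553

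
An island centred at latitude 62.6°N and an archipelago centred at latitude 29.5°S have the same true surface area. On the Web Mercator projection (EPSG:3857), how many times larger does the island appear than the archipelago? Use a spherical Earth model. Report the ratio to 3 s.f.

3.58

Mercator is conformal with k = sec φ, so areal scale = k² = sec²φ.
At 62.6°: sec²(62.6°) = 1/0.4602² = 4.722.
At 29.5°: sec²(29.5°) = 1/0.8704² = 1.320.
Ratio = 4.722/1.320 = cos²(29.5°)/cos²(62.6°) ≈ 3.58.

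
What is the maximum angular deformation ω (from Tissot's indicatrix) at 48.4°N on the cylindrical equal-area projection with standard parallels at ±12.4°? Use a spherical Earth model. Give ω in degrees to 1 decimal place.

43.2°

Cylindrical equal-area (φ₀ = 12.4°): h = cos φ / cos 12.4° along meridians, k = cos 12.4° / cos φ along parallels; h·k = 1.
At 48.4°: h = 0.6798, k = 1.471; principal scales a = 1.471, b = 0.6798.
sin(ω/2) = (a − b)/(a + b) = 0.7913/2.151 = 0.3679, so ω = 2 arcsin(0.3679) ≈ 43.2°.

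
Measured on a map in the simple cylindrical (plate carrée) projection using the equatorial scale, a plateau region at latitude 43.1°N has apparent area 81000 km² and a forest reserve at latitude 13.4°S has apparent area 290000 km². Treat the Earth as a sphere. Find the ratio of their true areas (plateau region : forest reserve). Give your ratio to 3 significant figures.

0.210

Plate carrée has h = 1 and k = sec φ, giving areal scale sec φ; true area = (apparent area) · cos φ.
True area of plateau region: 81000 × cos(43.1°) = 81000 × 0.7302 = 59140 km².
True area of forest reserve: 290000 × cos(13.4°) = 290000 × 0.9728 = 282100 km².
Ratio = 59140 / 282100 ≈ 0.210.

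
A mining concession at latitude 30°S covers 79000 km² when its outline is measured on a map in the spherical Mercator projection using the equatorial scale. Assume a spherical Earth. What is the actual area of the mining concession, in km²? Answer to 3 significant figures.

59200 km²

The Mercator projection is conformal; its linear scale factor is the same in every direction and equals sec φ = 1/cos φ.
Areal scale = k² = sec²φ = 1/cos²(30°) = 1/0.8660² = 1.333.
True area = apparent / (areal scale) = 79000 / 1.333 ≈ 59200 km².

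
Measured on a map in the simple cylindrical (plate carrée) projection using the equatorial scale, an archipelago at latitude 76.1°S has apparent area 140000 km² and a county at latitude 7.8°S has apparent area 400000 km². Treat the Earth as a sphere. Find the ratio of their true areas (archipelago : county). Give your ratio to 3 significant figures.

0.0849

Plate carrée has h = 1 and k = sec φ, giving areal scale sec φ; true area = (apparent area) · cos φ.
True area of archipelago: 140000 × cos(76.1°) = 140000 × 0.2402 = 33630 km².
True area of county: 400000 × cos(7.8°) = 400000 × 0.9907 = 396300 km².
Ratio = 33630 / 396300 ≈ 0.0849.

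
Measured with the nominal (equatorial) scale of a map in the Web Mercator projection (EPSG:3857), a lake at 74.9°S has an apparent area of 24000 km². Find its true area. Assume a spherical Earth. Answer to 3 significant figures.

1630 km²

For Mercator, h = k = sec φ (a conformal cylindrical projection has a single point scale, 1/cos φ).
Areal scale = k² = sec²φ = 1/cos²(74.9°) = 1/0.2605² = 14.74.
True area = apparent / (areal scale) = 24000 / 14.74 ≈ 1630 km².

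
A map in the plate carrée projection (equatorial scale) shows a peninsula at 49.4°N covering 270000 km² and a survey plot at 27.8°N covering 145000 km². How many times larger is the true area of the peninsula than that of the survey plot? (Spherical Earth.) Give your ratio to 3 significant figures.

On the plate carrée, areal scale = h·k = 1 × sec φ, so true area = apparent × cos φ.
True area of peninsula: 270000 × cos(49.4°) = 270000 × 0.6508 = 175700 km².
True area of survey plot: 145000 × cos(27.8°) = 145000 × 0.8846 = 128300 km².
Ratio = 175700 / 128300 ≈ 1.37.

1.37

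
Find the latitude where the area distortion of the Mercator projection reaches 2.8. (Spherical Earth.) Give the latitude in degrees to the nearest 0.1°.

53.3°

Mercator areal scale is sec²φ.
sec²φ = 2.8  ⇒  cos²φ = 0.3571  ⇒  cos φ = 0.5976.
φ = arccos(0.5976) ≈ 53.3°.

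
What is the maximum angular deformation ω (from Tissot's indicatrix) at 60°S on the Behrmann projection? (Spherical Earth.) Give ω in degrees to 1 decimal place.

60.0°

The Behrmann projection is cylindrical equal-area with φ₀ = 30°. A cylindrical equal-area projection with standard parallel φ₀ has meridian scale h = cos φ / cos φ₀ and parallel scale k = cos φ₀ / cos φ (so areas are preserved, h·k = 1).
At 60°: h = 0.5774, k = 1.732; principal scales a = 1.732, b = 0.5774.
sin(ω/2) = (a − b)/(a + b) = 1.155/2.309 = 0.5000, so ω = 2 arcsin(0.5000) ≈ 60.0°.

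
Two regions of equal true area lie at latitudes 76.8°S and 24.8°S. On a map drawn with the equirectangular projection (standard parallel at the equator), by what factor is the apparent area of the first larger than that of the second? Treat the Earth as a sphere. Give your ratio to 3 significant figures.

3.98

For the equirectangular projection with φ₀ = 0 (plate carrée), h = 1 along meridians and k = sec φ along parallels.
Areal scale at 76.8°: h·k = 1.000 × 4.379 = 4.379.
Areal scale at 24.8°: h·k = 1.000 × 1.102 = 1.102.
Ratio = 4.379/1.102 ≈ 3.98.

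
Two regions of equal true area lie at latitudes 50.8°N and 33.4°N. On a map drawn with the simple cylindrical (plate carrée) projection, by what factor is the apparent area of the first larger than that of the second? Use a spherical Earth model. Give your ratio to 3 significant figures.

For the equirectangular projection with φ₀ = 0 (plate carrée), h = 1 along meridians and k = sec φ along parallels.
Areal scale at 50.8°: h·k = 1.000 × 1.582 = 1.582.
Areal scale at 33.4°: h·k = 1.000 × 1.198 = 1.198.
Ratio = 1.582/1.198 ≈ 1.32.

1.32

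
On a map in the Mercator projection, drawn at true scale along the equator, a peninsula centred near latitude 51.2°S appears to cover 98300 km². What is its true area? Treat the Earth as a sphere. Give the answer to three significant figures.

The Mercator projection is conformal; its linear scale factor is the same in every direction and equals sec φ = 1/cos φ.
Areal scale = k² = sec²φ = 1/cos²(51.2°) = 1/0.6266² = 2.547.
True area = apparent / (areal scale) = 98300 / 2.547 ≈ 38600 km².

38600 km²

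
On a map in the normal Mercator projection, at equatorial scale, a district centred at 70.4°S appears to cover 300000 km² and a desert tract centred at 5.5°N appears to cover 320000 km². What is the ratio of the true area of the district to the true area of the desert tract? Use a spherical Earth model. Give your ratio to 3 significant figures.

0.106

Mercator's areal exaggeration is sec²φ; hence true area = (apparent area) · cos²φ.
True area of district: 300000 × cos²(70.4°) = 300000 × 0.1125 = 33760 km².
True area of desert tract: 320000 × cos²(5.5°) = 320000 × 0.9908 = 317100 km².
Ratio = 33760 / 317100 ≈ 0.106.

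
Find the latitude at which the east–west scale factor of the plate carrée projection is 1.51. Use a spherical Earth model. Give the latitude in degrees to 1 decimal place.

48.5°

Plate carrée: h = 1, k = sec φ along parallels.
sec φ = 1.51  ⇒  cos φ = 0.6623  ⇒  φ ≈ 48.5°.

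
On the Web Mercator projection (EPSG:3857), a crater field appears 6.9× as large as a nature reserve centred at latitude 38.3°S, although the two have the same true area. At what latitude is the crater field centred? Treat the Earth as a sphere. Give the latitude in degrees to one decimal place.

72.6°

For equal true areas on Mercator, apparent areas scale as sec²φ, so the ratio is cos²φ₂ / cos²φ₁.
cos²φ₂ / cos²φ₁ = 6.9  ⇒  cos φ₁ = cos 38.3° / √6.9 = 0.7848/2.627 = 0.2988.
φ₁ = arccos(0.2988) ≈ 72.6°.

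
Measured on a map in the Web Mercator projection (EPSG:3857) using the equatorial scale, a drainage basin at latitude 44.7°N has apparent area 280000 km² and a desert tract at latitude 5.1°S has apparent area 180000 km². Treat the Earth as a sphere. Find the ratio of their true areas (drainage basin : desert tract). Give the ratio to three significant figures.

0.792

Mercator's areal exaggeration is sec²φ; hence true area = (apparent area) · cos²φ.
True area of drainage basin: 280000 × cos²(44.7°) = 280000 × 0.5052 = 141500 km².
True area of desert tract: 180000 × cos²(5.1°) = 180000 × 0.9921 = 178600 km².
Ratio = 141500 / 178600 ≈ 0.792.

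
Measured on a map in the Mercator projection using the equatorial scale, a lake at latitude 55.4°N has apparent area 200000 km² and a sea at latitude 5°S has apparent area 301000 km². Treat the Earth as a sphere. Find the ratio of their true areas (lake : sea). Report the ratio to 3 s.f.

0.216

Since Mercator area scale is 1/cos²φ, the true area equals the apparent area multiplied by cos²φ.
True area of lake: 200000 × cos²(55.4°) = 200000 × 0.3224 = 64490 km².
True area of sea: 301000 × cos²(5°) = 301000 × 0.9924 = 298700 km².
Ratio = 64490 / 298700 ≈ 0.216.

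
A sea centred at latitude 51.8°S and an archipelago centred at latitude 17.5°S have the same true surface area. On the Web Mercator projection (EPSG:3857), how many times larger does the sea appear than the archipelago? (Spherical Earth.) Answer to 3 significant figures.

Mercator is conformal with k = sec φ, so areal scale = k² = sec²φ.
At 51.8°: sec²(51.8°) = 1/0.6184² = 2.615.
At 17.5°: sec²(17.5°) = 1/0.9537² = 1.099.
Ratio = 2.615/1.099 = cos²(17.5°)/cos²(51.8°) ≈ 2.38.

2.38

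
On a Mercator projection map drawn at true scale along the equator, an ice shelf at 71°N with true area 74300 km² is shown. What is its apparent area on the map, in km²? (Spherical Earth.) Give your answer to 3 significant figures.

701000 km²

Mercator is conformal, so the point scale is isotropic: h = k = sec φ = 1/cos φ.
Areal scale = k² = sec²φ = 1/cos²(71°) = 1/0.3256² = 9.434.
Apparent area = 74300 × 9.434 ≈ 701000 km².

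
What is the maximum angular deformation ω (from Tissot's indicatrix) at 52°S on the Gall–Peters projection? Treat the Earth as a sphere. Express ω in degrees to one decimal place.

Gall–Peters is a cylindrical equal-area projection with standard parallels at ±45°. For cylindrical equal-area with standard parallel φ₀, h = cos φ / cos φ₀ and k = cos φ₀ / cos φ, so h·k = 1.
At 52°: h = 0.8707, k = 1.149; principal scales a = 1.149, b = 0.8707.
sin(ω/2) = (a − b)/(a + b) = 0.2779/2.019 = 0.1376, so ω = 2 arcsin(0.1376) ≈ 15.8°.

15.8°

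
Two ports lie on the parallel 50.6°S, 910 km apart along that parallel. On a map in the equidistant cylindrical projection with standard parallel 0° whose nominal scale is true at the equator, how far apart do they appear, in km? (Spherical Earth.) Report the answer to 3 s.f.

For the equirectangular projection with φ₀ = 0 (plate carrée), h = 1 along meridians and k = sec φ along parallels.
Along the parallel, k = sec 50.6° = 1/0.6347 = 1.575.
Map distance = 910 × 1.575 ≈ 1430 km.

1430 km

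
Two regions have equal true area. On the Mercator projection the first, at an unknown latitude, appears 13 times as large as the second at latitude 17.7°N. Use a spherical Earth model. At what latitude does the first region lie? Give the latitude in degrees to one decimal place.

Mercator areal scale is sec²φ, so apparent-area ratio = sec²φ₁ / sec²φ₂ = cos²φ₂ / cos²φ₁.
cos²φ₂ / cos²φ₁ = 13  ⇒  cos φ₁ = cos 17.7° / √13 = 0.9527/3.606 = 0.2642.
φ₁ = arccos(0.2642) ≈ 74.7°.

74.7°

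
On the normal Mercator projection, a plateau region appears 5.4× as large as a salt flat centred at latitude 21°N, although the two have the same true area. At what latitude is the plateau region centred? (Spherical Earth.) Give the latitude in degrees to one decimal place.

For equal true areas on Mercator, apparent areas scale as sec²φ, so the ratio is cos²φ₂ / cos²φ₁.
cos²φ₂ / cos²φ₁ = 5.4  ⇒  cos φ₁ = cos 21° / √5.4 = 0.9336/2.324 = 0.4017.
φ₁ = arccos(0.4017) ≈ 66.3°.

66.3°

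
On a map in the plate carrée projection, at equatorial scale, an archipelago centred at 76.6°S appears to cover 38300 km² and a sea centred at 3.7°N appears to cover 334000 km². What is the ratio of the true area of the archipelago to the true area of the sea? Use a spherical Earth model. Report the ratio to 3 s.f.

0.0266

On the plate carrée, areal scale = h·k = 1 × sec φ, so true area = apparent × cos φ.
True area of archipelago: 38300 × cos(76.6°) = 38300 × 0.2317 = 8876 km².
True area of sea: 334000 × cos(3.7°) = 334000 × 0.9979 = 333300 km².
Ratio = 8876 / 333300 ≈ 0.0266.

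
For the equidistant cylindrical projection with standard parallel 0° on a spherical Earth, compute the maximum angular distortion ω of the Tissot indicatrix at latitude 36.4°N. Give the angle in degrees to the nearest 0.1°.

12.4°

For the equirectangular projection with φ₀ = 0 (plate carrée), h = 1 along meridians and k = sec φ along parallels.
At 36.4°: h = 1.000, k = 1.242; principal scales a = 1.242, b = 1.000.
sin(ω/2) = (a − b)/(a + b) = 0.2424/2.242 = 0.1081, so ω = 2 arcsin(0.1081) ≈ 12.4°.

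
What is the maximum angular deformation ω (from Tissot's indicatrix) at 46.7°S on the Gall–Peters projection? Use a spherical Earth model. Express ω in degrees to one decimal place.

The Gall–Peters projection is cylindrical equal-area with φ₀ = 45°. A cylindrical equal-area projection with standard parallel φ₀ has meridian scale h = cos φ / cos φ₀ and parallel scale k = cos φ₀ / cos φ (so areas are preserved, h·k = 1).
At 46.7°: h = 0.9699, k = 1.031; principal scales a = 1.031, b = 0.9699.
sin(ω/2) = (a − b)/(a + b) = 0.06115/2.001 = 0.03056, so ω = 2 arcsin(0.03056) ≈ 3.5°.

3.5°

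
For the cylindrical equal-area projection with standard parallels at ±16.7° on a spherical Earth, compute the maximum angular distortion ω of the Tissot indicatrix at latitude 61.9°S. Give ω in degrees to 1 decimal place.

75.3°

A cylindrical equal-area projection with standard parallel φ₀ has meridian scale h = cos φ / cos φ₀ and parallel scale k = cos φ₀ / cos φ (so areas are preserved, h·k = 1).
At 61.9°: h = 0.4918, k = 2.034; principal scales a = 2.034, b = 0.4918.
sin(ω/2) = (a − b)/(a + b) = 1.542/2.525 = 0.6105, so ω = 2 arcsin(0.6105) ≈ 75.3°.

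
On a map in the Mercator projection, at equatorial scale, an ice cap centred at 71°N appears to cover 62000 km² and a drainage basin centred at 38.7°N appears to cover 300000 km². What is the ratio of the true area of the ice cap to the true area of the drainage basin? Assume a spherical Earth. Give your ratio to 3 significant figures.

0.0360

On Mercator the areal scale is sec²φ, so true area = apparent × cos²φ.
True area of ice cap: 62000 × cos²(71°) = 62000 × 0.1060 = 6572 km².
True area of drainage basin: 300000 × cos²(38.7°) = 300000 × 0.6091 = 182700 km².
Ratio = 6572 / 182700 ≈ 0.0360.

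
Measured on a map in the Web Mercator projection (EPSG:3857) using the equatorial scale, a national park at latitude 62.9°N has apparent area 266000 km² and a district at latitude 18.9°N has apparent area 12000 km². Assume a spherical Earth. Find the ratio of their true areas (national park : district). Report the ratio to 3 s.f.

On Mercator the areal scale is sec²φ, so true area = apparent × cos²φ.
True area of national park: 266000 × cos²(62.9°) = 266000 × 0.2075 = 55200 km².
True area of district: 12000 × cos²(18.9°) = 12000 × 0.8951 = 10740 km².
Ratio = 55200 / 10740 ≈ 5.14.

5.14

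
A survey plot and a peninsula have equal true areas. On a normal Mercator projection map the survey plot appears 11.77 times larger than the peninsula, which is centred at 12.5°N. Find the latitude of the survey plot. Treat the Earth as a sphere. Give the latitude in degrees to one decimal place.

On Mercator, (apparent₁)/(apparent₂) = sec²φ₁ / sec²φ₂ when true areas are equal.
cos²φ₂ / cos²φ₁ = 11.77  ⇒  cos φ₁ = cos 12.5° / √11.77 = 0.9763/3.431 = 0.2846.
φ₁ = arccos(0.2846) ≈ 73.5°.

73.5°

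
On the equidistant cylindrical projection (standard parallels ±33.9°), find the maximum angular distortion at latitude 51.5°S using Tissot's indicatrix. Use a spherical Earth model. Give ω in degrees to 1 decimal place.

The equidistant cylindrical projection with φ₀ = 33.9° has h = 1 (meridians true) and k = cos φ₀ / cos φ along parallels.
At 51.5°: h = 1.000, k = 1.333; principal scales a = 1.333, b = 1.000.
sin(ω/2) = (a − b)/(a + b) = 0.3333/2.333 = 0.1429, so ω = 2 arcsin(0.1429) ≈ 16.4°.

16.4°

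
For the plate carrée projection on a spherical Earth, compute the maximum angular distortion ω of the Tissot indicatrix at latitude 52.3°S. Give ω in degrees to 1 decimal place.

27.9°

For the equirectangular projection with φ₀ = 0 (plate carrée), h = 1 along meridians and k = sec φ along parallels.
At 52.3°: h = 1.000, k = 1.635; principal scales a = 1.635, b = 1.000.
sin(ω/2) = (a − b)/(a + b) = 0.6353/2.635 = 0.2411, so ω = 2 arcsin(0.2411) ≈ 27.9°.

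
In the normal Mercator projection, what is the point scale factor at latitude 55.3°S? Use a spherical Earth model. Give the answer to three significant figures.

The Mercator projection is conformal; its linear scale factor is the same in every direction and equals sec φ = 1/cos φ.
k = 1/cos 55.3° = 1/0.5693 = 1.757.

1.76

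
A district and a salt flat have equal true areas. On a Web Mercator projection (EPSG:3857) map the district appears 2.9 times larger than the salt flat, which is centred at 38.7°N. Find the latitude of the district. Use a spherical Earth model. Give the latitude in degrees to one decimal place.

62.7°

Mercator areal scale is sec²φ, so apparent-area ratio = sec²φ₁ / sec²φ₂ = cos²φ₂ / cos²φ₁.
cos²φ₂ / cos²φ₁ = 2.9  ⇒  cos φ₁ = cos 38.7° / √2.9 = 0.7804/1.703 = 0.4583.
φ₁ = arccos(0.4583) ≈ 62.7°.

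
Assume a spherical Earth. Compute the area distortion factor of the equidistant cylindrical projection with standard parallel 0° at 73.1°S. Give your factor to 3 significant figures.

For the equirectangular projection with φ₀ = 0 (plate carrée), h = 1 along meridians and k = sec φ along parallels.
Areal scale = h·k = 1 × sec φ; at 73.1°, h = 1.000, k = 3.440, so h·k = 3.440.

3.44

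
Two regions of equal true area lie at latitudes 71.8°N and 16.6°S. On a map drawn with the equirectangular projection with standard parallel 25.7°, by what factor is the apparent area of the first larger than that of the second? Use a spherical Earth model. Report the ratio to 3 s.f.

In the equirectangular projection with standard parallel φ₀ = 25.7° (x = Rλ cos φ₀, y = Rφ), meridians are true-scale (h = 1) and the parallel scale is k = cos φ₀ / cos φ.
Areal scale at 71.8°: h·k = 1.000 × 2.885 = 2.885.
Areal scale at 16.6°: h·k = 1.000 × 0.9403 = 0.9403.
Ratio = 2.885/0.9403 ≈ 3.07.

3.07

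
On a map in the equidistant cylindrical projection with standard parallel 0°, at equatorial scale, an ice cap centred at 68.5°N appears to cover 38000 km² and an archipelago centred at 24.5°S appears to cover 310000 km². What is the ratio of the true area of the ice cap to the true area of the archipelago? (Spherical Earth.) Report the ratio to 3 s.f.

On the plate carrée, areal scale = h·k = 1 × sec φ, so true area = apparent × cos φ.
True area of ice cap: 38000 × cos(68.5°) = 38000 × 0.3665 = 13930 km².
True area of archipelago: 310000 × cos(24.5°) = 310000 × 0.9100 = 282100 km².
Ratio = 13930 / 282100 ≈ 0.0494.

0.0494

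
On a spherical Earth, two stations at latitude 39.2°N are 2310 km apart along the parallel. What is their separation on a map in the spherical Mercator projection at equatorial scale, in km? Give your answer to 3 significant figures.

The Mercator projection is conformal; its linear scale factor is the same in every direction and equals sec φ = 1/cos φ.
Along the parallel, k = sec 39.2° = 1/0.7749 = 1.290.
Map distance = 2310 × 1.290 ≈ 2980 km.

2980 km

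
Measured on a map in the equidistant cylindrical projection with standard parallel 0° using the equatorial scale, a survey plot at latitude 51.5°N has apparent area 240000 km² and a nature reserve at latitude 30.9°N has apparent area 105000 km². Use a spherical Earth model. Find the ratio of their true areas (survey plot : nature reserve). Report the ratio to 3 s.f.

Plate carrée has h = 1 and k = sec φ, giving areal scale sec φ; true area = (apparent area) · cos φ.
True area of survey plot: 240000 × cos(51.5°) = 240000 × 0.6225 = 149400 km².
True area of nature reserve: 105000 × cos(30.9°) = 105000 × 0.8581 = 90100 km².
Ratio = 149400 / 90100 ≈ 1.66.

1.66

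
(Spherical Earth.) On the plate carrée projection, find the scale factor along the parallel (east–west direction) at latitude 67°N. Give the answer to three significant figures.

For the equirectangular projection with φ₀ = 0 (plate carrée), h = 1 along meridians and k = sec φ along parallels.
k = 1/cos 67° = 1/0.3907 = 2.559.

2.56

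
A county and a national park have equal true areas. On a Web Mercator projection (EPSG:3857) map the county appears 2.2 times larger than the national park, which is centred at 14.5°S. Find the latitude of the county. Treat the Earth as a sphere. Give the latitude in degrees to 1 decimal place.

Mercator areal scale is sec²φ, so apparent-area ratio = sec²φ₁ / sec²φ₂ = cos²φ₂ / cos²φ₁.
cos²φ₂ / cos²φ₁ = 2.2  ⇒  cos φ₁ = cos 14.5° / √2.2 = 0.9681/1.483 = 0.6527.
φ₁ = arccos(0.6527) ≈ 49.3°.

49.3°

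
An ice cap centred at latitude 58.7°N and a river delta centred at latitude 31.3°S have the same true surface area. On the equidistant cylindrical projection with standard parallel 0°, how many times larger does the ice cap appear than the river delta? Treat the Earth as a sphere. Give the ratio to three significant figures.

1.64

For the equirectangular projection with φ₀ = 0 (plate carrée), h = 1 along meridians and k = sec φ along parallels.
Areal scale at 58.7°: h·k = 1.000 × 1.925 = 1.925.
Areal scale at 31.3°: h·k = 1.000 × 1.170 = 1.170.
Ratio = 1.925/1.170 ≈ 1.64.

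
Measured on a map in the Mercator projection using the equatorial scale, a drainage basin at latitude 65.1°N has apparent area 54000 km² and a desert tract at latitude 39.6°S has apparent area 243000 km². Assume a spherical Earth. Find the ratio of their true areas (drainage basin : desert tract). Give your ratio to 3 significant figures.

On Mercator the areal scale is sec²φ, so true area = apparent × cos²φ.
True area of drainage basin: 54000 × cos²(65.1°) = 54000 × 0.1773 = 9573 km².
True area of desert tract: 243000 × cos²(39.6°) = 243000 × 0.5937 = 144300 km².
Ratio = 9573 / 144300 ≈ 0.0664.

0.0664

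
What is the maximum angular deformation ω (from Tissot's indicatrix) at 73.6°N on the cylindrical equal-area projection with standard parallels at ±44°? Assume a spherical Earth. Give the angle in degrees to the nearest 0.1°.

94.3°

For cylindrical equal-area with standard parallel φ₀, h = cos φ / cos φ₀ and k = cos φ₀ / cos φ, so h·k = 1.
At 73.6°: h = 0.3925, k = 2.548; principal scales a = 2.548, b = 0.3925.
sin(ω/2) = (a − b)/(a + b) = 2.155/2.940 = 0.7330, so ω = 2 arcsin(0.7330) ≈ 94.3°.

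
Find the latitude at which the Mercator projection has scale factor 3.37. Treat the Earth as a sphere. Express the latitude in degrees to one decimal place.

72.7°

Mercator scale is k = sec φ = 1/cos φ.
1/cos φ = 3.37  ⇒  cos φ = 0.2967  ⇒  φ = arccos(0.2967) ≈ 72.7°.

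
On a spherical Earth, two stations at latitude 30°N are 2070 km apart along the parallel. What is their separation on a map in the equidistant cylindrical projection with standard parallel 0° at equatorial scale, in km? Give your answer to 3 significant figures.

2390 km

In the plate carrée (x = Rλ, y = Rφ), meridians are true-scale (h = 1) and parallels are stretched by k = sec φ.
Along the parallel, k = sec 30° = 1/0.8660 = 1.155.
Map distance = 2070 × 1.155 ≈ 2390 km.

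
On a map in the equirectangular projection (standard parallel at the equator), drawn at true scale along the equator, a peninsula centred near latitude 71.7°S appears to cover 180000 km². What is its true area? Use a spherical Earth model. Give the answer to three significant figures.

Plate carrée maps x = Rλ, y = Rφ. The meridian scale is h = 1 and the parallel scale is k = 1/cos φ = sec φ.
Areal scale = h·k = 1 × sec φ; at 71.7°, h = 1.000, k = 3.185, so h·k = 3.185.
True area = apparent / (areal scale) = 180000 / 3.185 ≈ 56500 km².

56500 km²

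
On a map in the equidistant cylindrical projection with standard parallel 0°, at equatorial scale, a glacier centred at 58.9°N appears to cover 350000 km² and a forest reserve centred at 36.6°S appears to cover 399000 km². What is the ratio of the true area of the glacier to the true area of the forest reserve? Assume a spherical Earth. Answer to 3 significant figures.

0.564

Plate carrée has h = 1 and k = sec φ, giving areal scale sec φ; true area = (apparent area) · cos φ.
True area of glacier: 350000 × cos(58.9°) = 350000 × 0.5165 = 180800 km².
True area of forest reserve: 399000 × cos(36.6°) = 399000 × 0.8028 = 320300 km².
Ratio = 180800 / 320300 ≈ 0.564.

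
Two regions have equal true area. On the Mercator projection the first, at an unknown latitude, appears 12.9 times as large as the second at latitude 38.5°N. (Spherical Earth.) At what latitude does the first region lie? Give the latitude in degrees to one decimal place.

For equal true areas on Mercator, apparent areas scale as sec²φ, so the ratio is cos²φ₂ / cos²φ₁.
cos²φ₂ / cos²φ₁ = 12.9  ⇒  cos φ₁ = cos 38.5° / √12.9 = 0.7826/3.592 = 0.2179.
φ₁ = arccos(0.2179) ≈ 77.4°.

77.4°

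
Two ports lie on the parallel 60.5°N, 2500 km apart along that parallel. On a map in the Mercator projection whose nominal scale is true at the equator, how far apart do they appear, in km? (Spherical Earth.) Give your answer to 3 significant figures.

Mercator is conformal, so the point scale is isotropic: h = k = sec φ = 1/cos φ.
Along the parallel, k = sec 60.5° = 1/0.4924 = 2.031.
Map distance = 2500 × 2.031 ≈ 5080 km.

5080 km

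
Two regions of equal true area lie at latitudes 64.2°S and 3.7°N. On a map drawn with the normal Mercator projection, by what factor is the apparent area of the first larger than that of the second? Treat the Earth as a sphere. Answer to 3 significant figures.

5.26

Mercator areal scale is sec²φ.
At 64.2°: sec²(64.2°) = 1/0.4352² = 5.279.
At 3.7°: sec²(3.7°) = 1/0.9979² = 1.004.
Ratio = 5.279/1.004 = cos²(3.7°)/cos²(64.2°) ≈ 5.26.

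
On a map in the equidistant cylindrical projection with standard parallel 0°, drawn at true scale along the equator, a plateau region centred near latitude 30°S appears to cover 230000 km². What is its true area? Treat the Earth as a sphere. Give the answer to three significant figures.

199000 km²

For the equirectangular projection with φ₀ = 0 (plate carrée), h = 1 along meridians and k = sec φ along parallels.
Areal scale = h·k = 1 × sec φ; at 30°, h = 1.000, k = 1.155, so h·k = 1.155.
True area = apparent / (areal scale) = 230000 / 1.155 ≈ 199000 km².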